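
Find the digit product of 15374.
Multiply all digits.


1 × 5 × 3 × 7 × 4 = 420


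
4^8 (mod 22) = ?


4^1 mod 22 = 4
4^2 mod 22 = 16
4^3 mod 22 = 20
4^4 mod 22 = 14
4^5 mod 22 = 12
4^6 mod 22 = 4
4^7 mod 22 = 16
4^8 mod 22 = 20


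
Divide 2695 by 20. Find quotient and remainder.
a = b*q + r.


2695 = 20 * 134 + 15
Check: 2680 + 15 = 2695

q = 134, r = 15


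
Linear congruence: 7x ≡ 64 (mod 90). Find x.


GCD(7, 90) = 1, unique solution
a^(-1) mod 90 = 13
x = 13 * 64 mod 90 = 22

x ≡ 22 (mod 90)


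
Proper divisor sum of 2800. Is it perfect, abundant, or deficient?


Proper divisors: 1, 2, 4, 5, 7, 8, 10, 14, 16, 20, 25, 28, 35, 40, 50, 56, 70, 80, 100, 112, 140, 175, 200, 280, 350, 400, 560, 700, 1400
Sum = 1 + 2 + 4 + 5 + 7 + 8 + 10 + 14 + 16 + 20 + 25 + 28 + 35 + 40 + 50 + 56 + 70 + 80 + 100 + 112 + 140 + 175 + 200 + 280 + 350 + 400 + 560 + 700 + 1400 = 4888
4888 > 2800 → abundant

s(2800) = 4888 (abundant)


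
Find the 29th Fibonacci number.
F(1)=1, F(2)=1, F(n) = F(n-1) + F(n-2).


Sequence: 1, 1, 2, 3, 5, 8, 13, 21, 34, 55, 89, 144, 233, 377, 610, 987, 1597, 2584, 4181, 6765, 10946, 17711, 28657, 46368, 75025, 121393, 196418, 317811, 514229
F(29) = 514229


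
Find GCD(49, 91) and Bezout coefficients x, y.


Tabular extended Euclidean (each row: r = 49*s + 91*t):
r=49, s=1, t=0
r=91, s=0, t=1
q=0: r=49, s=1, t=0   [49*(1) + 91*(0) = 49]
q=1: r=42, s=-1, t=1   [49*(-1) + 91*(1) = 42]
q=1: r=7, s=2, t=-1   [49*(2) + 91*(-1) = 7]
q=6: r=0, s=-13, t=7   [49*(-13) + 91*(7) = 0]
GCD = 7; from the row with r=7: x=2, y=-1
Check: 49*(2) + 91*(-1) = 98 - 91 = 7

GCD = 7, x = 2, y = -1


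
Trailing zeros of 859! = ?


floor(859/5) = 171
floor(859/25) = 34
floor(859/125) = 6
floor(859/625) = 1
Total = 212

212 trailing zeros


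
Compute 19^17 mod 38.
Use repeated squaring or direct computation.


19^1 mod 38 = 19
19^2 mod 38 = 19
19^3 mod 38 = 19
19^4 mod 38 = 19
19^5 mod 38 = 19
19^6 mod 38 = 19
19^7 mod 38 = 19
19^8 mod 38 = 19
19^9 mod 38 = 19
19^10 mod 38 = 19
19^11 mod 38 = 19
19^12 mod 38 = 19
19^13 mod 38 = 19
19^14 mod 38 = 19
19^15 mod 38 = 19
19^16 mod 38 = 19
19^17 mod 38 = 19


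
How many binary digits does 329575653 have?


329575653 in base 2 = 10011101001001110110011100101
Number of digits = 29

29 digits (base 2)


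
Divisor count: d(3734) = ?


3734 = 2^1 × 1867^1
d(3734) = (1+1) × (1+1) = 4

4 divisors


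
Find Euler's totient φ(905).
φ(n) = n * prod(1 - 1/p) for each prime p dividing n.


905 = 5 × 181
Prime factors: 5, 181
φ(905) = 905 × (1-1/5) × (1-1/181)
= 905 × 4/5 × 180/181 = 720

φ(905) = 720


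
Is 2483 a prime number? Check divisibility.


2483 / 13 = 191 (exact division)
2483 is NOT prime.

No, 2483 is not prime


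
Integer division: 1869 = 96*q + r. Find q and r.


1869 = 96 * 19 + 45
Check: 1824 + 45 = 1869

q = 19, r = 45


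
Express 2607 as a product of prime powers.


2607 / 3 = 869
869 / 11 = 79
79 / 79 = 1
2607 = 3 × 11 × 79


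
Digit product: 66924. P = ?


6 × 6 × 9 × 2 × 4 = 2592


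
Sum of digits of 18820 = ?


1 + 8 + 8 + 2 + 0 = 19


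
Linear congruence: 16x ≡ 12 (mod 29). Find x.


GCD(16, 29) = 1, unique solution
a^(-1) mod 29 = 20
x = 20 * 12 mod 29 = 8

x ≡ 8 (mod 29)


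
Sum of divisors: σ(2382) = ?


Divisors of 2382: 1, 2, 3, 6, 397, 794, 1191, 2382
Sum = 1 + 2 + 3 + 6 + 397 + 794 + 1191 + 2382 = 4776

σ(2382) = 4776


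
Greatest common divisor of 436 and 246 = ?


436 = 1 * 246 + 190
246 = 1 * 190 + 56
190 = 3 * 56 + 22
56 = 2 * 22 + 12
22 = 1 * 12 + 10
12 = 1 * 10 + 2
10 = 5 * 2 + 0
GCD = 2


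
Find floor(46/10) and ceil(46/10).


46/10 = 4.6000
floor = 4
ceil = 5

floor = 4, ceil = 5


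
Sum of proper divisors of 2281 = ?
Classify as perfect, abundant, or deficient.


Proper divisors: 1
Sum = 1 = 1
1 < 2281 → deficient

s(2281) = 1 (deficient)


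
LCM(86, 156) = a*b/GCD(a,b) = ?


GCD(86, 156) = 2
LCM = 86*156/2 = 13416/2 = 6708

LCM = 6708


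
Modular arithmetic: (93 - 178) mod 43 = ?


93 - 178 = -85
-85 mod 43 = 1


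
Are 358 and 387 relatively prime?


Euclidean algorithm:
387 = 1 * 358 + 29
358 = 12 * 29 + 10
29 = 2 * 10 + 9
10 = 1 * 9 + 1
9 = 9 * 1 + 0
GCD(358, 387) = 1

Yes, coprime (GCD = 1)


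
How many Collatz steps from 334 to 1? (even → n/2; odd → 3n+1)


334 → 167 → 502 → 251 → 754 → 377 → 1132 → 566 → 283 → 850 → 425 → 1276 → 638 → 319 → 958 → 479 → 1438 → 719 → 2158 → 1079 → 3238 → 1619 → 4858 → 2429 → 7288 → 3644 → 1822 → 911 → 2734 → 1367 → 4102 → 2051 → 6154 → 3077 → 9232 → 4616 → 2308 → 1154 → 577 → 1732 → 866 → 433 → 1300 → 650 → 325 → 976 → 488 → 244 → 122 → 61 → 184 → 92 → 46 → 23 → 70 → 35 → 106 → 53 → 160 → 80 → 40 → 20 → 10 → 5 → 16 → 8 → 4 → 2 → 1
Total steps = 68

68 steps


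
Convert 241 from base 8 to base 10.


241 (base 8) = 161 (decimal)
161 (decimal) = 161 (base 10)


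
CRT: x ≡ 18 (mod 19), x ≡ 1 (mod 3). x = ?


M = 19*3 = 57
M1 = M/19 = 3, M2 = M/3 = 19
M1^(-1) mod 19 = 13, M2^(-1) mod 3 = 1
x = 18*3*13 + 1*19*1 = 721
721 mod 57 = 37
Check: 37 mod 19 = 18 ✓, 37 mod 3 = 1 ✓

x ≡ 37 (mod 57)


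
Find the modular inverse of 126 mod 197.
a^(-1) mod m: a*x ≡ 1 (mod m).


Use the extended Euclidean algorithm on (197, 126); each row r = 197*s + 126*t:
r=197, s=1, t=0
r=126, s=0, t=1
q=1: r=71, s=1, t=-1   [197*(1) + 126*(-1) = 71]
q=1: r=55, s=-1, t=2   [197*(-1) + 126*(2) = 55]
q=1: r=16, s=2, t=-3   [197*(2) + 126*(-3) = 16]
q=3: r=7, s=-7, t=11   [197*(-7) + 126*(11) = 7]
q=2: r=2, s=16, t=-25   [197*(16) + 126*(-25) = 2]
q=3: r=1, s=-55, t=86   [197*(-55) + 126*(86) = 1]
q=2: r=0, s=126, t=-197   [197*(126) + 126*(-197) = 0]
GCD = 1 with t = 86, so 126*(86) ≡ 1 (mod 197)
Inverse = 86 mod 197 = 86
Check: 126 * 86 = 10836 ≡ 1 (mod 197)

126^(-1) ≡ 86 (mod 197)


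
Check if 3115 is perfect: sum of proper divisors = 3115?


Proper divisors of 3115: 1, 5, 7, 35, 89, 445, 623
Sum = 1 + 5 + 7 + 35 + 89 + 445 + 623 = 1205

No, 3115 is not perfect (1205 ≠ 3115)


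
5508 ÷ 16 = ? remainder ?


5508 = 16 * 344 + 4
Check: 5504 + 4 = 5508

q = 344, r = 4


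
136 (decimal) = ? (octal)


136 (base 10) = 136 (decimal)
136 (decimal) = 210 (base 8)


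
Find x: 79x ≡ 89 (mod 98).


GCD(79, 98) = 1, unique solution
a^(-1) mod 98 = 67
x = 67 * 89 mod 98 = 83

x ≡ 83 (mod 98)


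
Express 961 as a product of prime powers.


961 / 31 = 31
31 / 31 = 1
961 = 31^2


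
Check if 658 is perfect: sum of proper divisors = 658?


Proper divisors of 658: 1, 2, 7, 14, 47, 94, 329
Sum = 1 + 2 + 7 + 14 + 47 + 94 + 329 = 494

No, 658 is not perfect (494 ≠ 658)


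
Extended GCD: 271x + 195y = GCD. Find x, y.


Tabular extended Euclidean (each row: r = 271*s + 195*t):
r=271, s=1, t=0
r=195, s=0, t=1
q=1: r=76, s=1, t=-1   [271*(1) + 195*(-1) = 76]
q=2: r=43, s=-2, t=3   [271*(-2) + 195*(3) = 43]
q=1: r=33, s=3, t=-4   [271*(3) + 195*(-4) = 33]
q=1: r=10, s=-5, t=7   [271*(-5) + 195*(7) = 10]
q=3: r=3, s=18, t=-25   [271*(18) + 195*(-25) = 3]
q=3: r=1, s=-59, t=82   [271*(-59) + 195*(82) = 1]
q=3: r=0, s=195, t=-271   [271*(195) + 195*(-271) = 0]
GCD = 1; from the row with r=1: x=-59, y=82
Check: 271*(-59) + 195*(82) = -15989 + 15990 = 1

GCD = 1, x = -59, y = 82


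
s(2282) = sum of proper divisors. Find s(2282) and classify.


Proper divisors: 1, 2, 7, 14, 163, 326, 1141
Sum = 1 + 2 + 7 + 14 + 163 + 326 + 1141 = 1654
1654 < 2282 → deficient

s(2282) = 1654 (deficient)


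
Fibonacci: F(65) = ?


Sequence: 1, 1, 2, 3, 5, 8, 13, 21, 34, 55, 89, 144, 233, 377, 610, 987, 1597, 2584, 4181, 6765, 10946, 17711, 28657, 46368, 75025, 121393, 196418, 317811, 514229, 832040, 1346269, 2178309, 3524578, 5702887, 9227465, 14930352, 24157817, 39088169, 63245986, 102334155, 165580141, 267914296, 433494437, 701408733, 1134903170, 1836311903, 2971215073, 4807526976, 7778742049, 12586269025, 20365011074, 32951280099, 53316291173, 86267571272, 139583862445, 225851433717, 365435296162, 591286729879, 956722026041, 1548008755920, 2504730781961, 4052739537881, 6557470319842, 10610209857723, 17167680177565
F(65) = 17167680177565


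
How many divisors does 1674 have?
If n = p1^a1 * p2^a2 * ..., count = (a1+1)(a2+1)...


1674 = 2^1 × 3^3 × 31^1
d(1674) = (1+1) × (3+1) × (1+1) = 16

16 divisors


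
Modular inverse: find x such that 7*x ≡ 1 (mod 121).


Use the extended Euclidean algorithm on (121, 7); each row r = 121*s + 7*t:
r=121, s=1, t=0
r=7, s=0, t=1
q=17: r=2, s=1, t=-17   [121*(1) + 7*(-17) = 2]
q=3: r=1, s=-3, t=52   [121*(-3) + 7*(52) = 1]
q=2: r=0, s=7, t=-121   [121*(7) + 7*(-121) = 0]
GCD = 1 with t = 52, so 7*(52) ≡ 1 (mod 121)
Inverse = 52 mod 121 = 52
Check: 7 * 52 = 364 ≡ 1 (mod 121)

7^(-1) ≡ 52 (mod 121)


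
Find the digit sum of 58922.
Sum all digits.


5 + 8 + 9 + 2 + 2 = 26


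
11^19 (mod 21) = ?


11^1 mod 21 = 11
11^2 mod 21 = 16
11^3 mod 21 = 8
11^4 mod 21 = 4
11^5 mod 21 = 2
11^6 mod 21 = 1
11^7 mod 21 = 11
11^8 mod 21 = 16
11^9 mod 21 = 8
11^10 mod 21 = 4
11^11 mod 21 = 2
11^12 mod 21 = 1
11^13 mod 21 = 11
11^14 mod 21 = 16
11^15 mod 21 = 8
11^16 mod 21 = 4
11^17 mod 21 = 2
11^18 mod 21 = 1
11^19 mod 21 = 11


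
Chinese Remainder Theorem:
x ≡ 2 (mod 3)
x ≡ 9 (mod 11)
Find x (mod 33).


M = 3*11 = 33
M1 = M/3 = 11, M2 = M/11 = 3
M1^(-1) mod 3 = 2, M2^(-1) mod 11 = 4
x = 2*11*2 + 9*3*4 = 152
152 mod 33 = 20
Check: 20 mod 3 = 2 ✓, 20 mod 11 = 9 ✓

x ≡ 20 (mod 33)


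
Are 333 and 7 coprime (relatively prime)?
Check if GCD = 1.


Euclidean algorithm:
333 = 47 * 7 + 4
7 = 1 * 4 + 3
4 = 1 * 3 + 1
3 = 3 * 1 + 0
GCD(333, 7) = 1

Yes, coprime (GCD = 1)


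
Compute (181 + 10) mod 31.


181 + 10 = 191
191 mod 31 = 5


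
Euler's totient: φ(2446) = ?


2446 = 2 × 1223
Prime factors: 2, 1223
φ(2446) = 2446 × (1-1/2) × (1-1/1223)
= 2446 × 1/2 × 1222/1223 = 1222

φ(2446) = 1222


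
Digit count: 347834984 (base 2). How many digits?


347834984 in base 2 = 10100101110111000101001101000
Number of digits = 29

29 digits (base 2)


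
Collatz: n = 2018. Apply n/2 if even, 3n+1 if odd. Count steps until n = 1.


2018 → 1009 → 3028 → 1514 → 757 → 2272 → 1136 → 568 → 284 → 142 → 71 → 214 → 107 → 322 → 161 → 484 → 242 → 121 → 364 → 182 → 91 → 274 → 137 → 412 → 206 → 103 → 310 → 155 → 466 → 233 → 700 → 350 → 175 → 526 → 263 → 790 → 395 → 1186 → 593 → 1780 → 890 → 445 → 1336 → 668 → 334 → 167 → 502 → 251 → 754 → 377 → 1132 → 566 → 283 → 850 → 425 → 1276 → 638 → 319 → 958 → 479 → 1438 → 719 → 2158 → 1079 → 3238 → 1619 → 4858 → 2429 → 7288 → 3644 → 1822 → 911 → 2734 → 1367 → 4102 → 2051 → 6154 → 3077 → 9232 → 4616 → 2308 → 1154 → 577 → 1732 → 866 → 433 → 1300 → 650 → 325 → 976 → 488 → 244 → 122 → 61 → 184 → 92 → 46 → 23 → 70 → 35 → 106 → 53 → 160 → 80 → 40 → 20 → 10 → 5 → 16 → 8 → 4 → 2 → 1
Total steps = 112

112 steps


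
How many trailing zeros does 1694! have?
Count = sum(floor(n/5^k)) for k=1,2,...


floor(1694/5) = 338
floor(1694/25) = 67
floor(1694/125) = 13
floor(1694/625) = 2
Total = 420

420 trailing zeros


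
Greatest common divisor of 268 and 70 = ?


268 = 3 * 70 + 58
70 = 1 * 58 + 12
58 = 4 * 12 + 10
12 = 1 * 10 + 2
10 = 5 * 2 + 0
GCD = 2


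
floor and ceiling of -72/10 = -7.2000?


-72/10 = -7.2000
floor = -8
ceil = -7

floor = -8, ceil = -7


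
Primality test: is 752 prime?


752 / 2 = 376 (exact division)
752 is NOT prime.

No, 752 is not prime


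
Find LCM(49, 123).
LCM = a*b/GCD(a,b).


GCD(49, 123) = 1
LCM = 49*123/1 = 6027/1 = 6027

LCM = 6027


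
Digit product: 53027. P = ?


5 × 3 × 0 × 2 × 7 = 0


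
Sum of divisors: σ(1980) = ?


Divisors of 1980: 1, 2, 3, 4, 5, 6, 9, 10, 11, 12, 15, 18, 20, 22, 30, 33, 36, 44, 45, 55, 60, 66, 90, 99, 110, 132, 165, 180, 198, 220, 330, 396, 495, 660, 990, 1980
Sum = 1 + 2 + 3 + 4 + 5 + 6 + 9 + 10 + 11 + 12 + 15 + 18 + 20 + 22 + 30 + 33 + 36 + 44 + 45 + 55 + 60 + 66 + 90 + 99 + 110 + 132 + 165 + 180 + 198 + 220 + 330 + 396 + 495 + 660 + 990 + 1980 = 6552

σ(1980) = 6552


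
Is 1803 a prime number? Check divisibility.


1803 / 3 = 601 (exact division)
1803 is NOT prime.

No, 1803 is not prime


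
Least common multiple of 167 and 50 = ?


GCD(167, 50) = 1
LCM = 167*50/1 = 8350/1 = 8350

LCM = 8350


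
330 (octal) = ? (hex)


330 (base 8) = 216 (decimal)
216 (decimal) = D8 (base 16)


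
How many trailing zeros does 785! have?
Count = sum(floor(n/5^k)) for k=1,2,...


floor(785/5) = 157
floor(785/25) = 31
floor(785/125) = 6
floor(785/625) = 1
Total = 195

195 trailing zeros


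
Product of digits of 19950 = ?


1 × 9 × 9 × 5 × 0 = 0


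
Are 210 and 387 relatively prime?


Euclidean algorithm:
387 = 1 * 210 + 177
210 = 1 * 177 + 33
177 = 5 * 33 + 12
33 = 2 * 12 + 9
12 = 1 * 9 + 3
9 = 3 * 3 + 0
GCD(210, 387) = 3

No, not coprime (GCD = 3)


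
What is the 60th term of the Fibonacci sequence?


Sequence: 1, 1, 2, 3, 5, 8, 13, 21, 34, 55, 89, 144, 233, 377, 610, 987, 1597, 2584, 4181, 6765, 10946, 17711, 28657, 46368, 75025, 121393, 196418, 317811, 514229, 832040, 1346269, 2178309, 3524578, 5702887, 9227465, 14930352, 24157817, 39088169, 63245986, 102334155, 165580141, 267914296, 433494437, 701408733, 1134903170, 1836311903, 2971215073, 4807526976, 7778742049, 12586269025, 20365011074, 32951280099, 53316291173, 86267571272, 139583862445, 225851433717, 365435296162, 591286729879, 956722026041, 1548008755920
F(60) = 1548008755920


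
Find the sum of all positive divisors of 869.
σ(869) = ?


Divisors of 869: 1, 11, 79, 869
Sum = 1 + 11 + 79 + 869 = 960

σ(869) = 960


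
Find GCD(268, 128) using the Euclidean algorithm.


268 = 2 * 128 + 12
128 = 10 * 12 + 8
12 = 1 * 8 + 4
8 = 2 * 4 + 0
GCD = 4


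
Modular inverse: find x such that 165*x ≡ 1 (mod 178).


Use the extended Euclidean algorithm on (178, 165); each row r = 178*s + 165*t:
r=178, s=1, t=0
r=165, s=0, t=1
q=1: r=13, s=1, t=-1   [178*(1) + 165*(-1) = 13]
q=12: r=9, s=-12, t=13   [178*(-12) + 165*(13) = 9]
q=1: r=4, s=13, t=-14   [178*(13) + 165*(-14) = 4]
q=2: r=1, s=-38, t=41   [178*(-38) + 165*(41) = 1]
q=4: r=0, s=165, t=-178   [178*(165) + 165*(-178) = 0]
GCD = 1 with t = 41, so 165*(41) ≡ 1 (mod 178)
Inverse = 41 mod 178 = 41
Check: 165 * 41 = 6765 ≡ 1 (mod 178)

165^(-1) ≡ 41 (mod 178)


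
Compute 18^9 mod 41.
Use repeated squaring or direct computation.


18^1 mod 41 = 18
18^2 mod 41 = 37
18^3 mod 41 = 10
18^4 mod 41 = 16
18^5 mod 41 = 1
18^6 mod 41 = 18
18^7 mod 41 = 37
18^8 mod 41 = 10
18^9 mod 41 = 16


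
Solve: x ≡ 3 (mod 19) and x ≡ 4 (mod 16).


M = 19*16 = 304
M1 = M/19 = 16, M2 = M/16 = 19
M1^(-1) mod 19 = 6, M2^(-1) mod 16 = 11
x = 3*16*6 + 4*19*11 = 1124
1124 mod 304 = 212
Check: 212 mod 19 = 3 ✓, 212 mod 16 = 4 ✓

x ≡ 212 (mod 304)


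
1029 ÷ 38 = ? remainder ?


1029 = 38 * 27 + 3
Check: 1026 + 3 = 1029

q = 27, r = 3


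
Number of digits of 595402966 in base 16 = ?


595402966 in base 16 = 237D20D6
Number of digits = 8

8 digits (base 16)


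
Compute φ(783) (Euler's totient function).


783 = 3^3 × 29
Prime factors: 3, 29
φ(783) = 783 × (1-1/3) × (1-1/29)
= 783 × 2/3 × 28/29 = 504

φ(783) = 504


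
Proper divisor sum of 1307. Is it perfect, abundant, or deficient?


Proper divisors: 1
Sum = 1 = 1
1 < 1307 → deficient

s(1307) = 1 (deficient)


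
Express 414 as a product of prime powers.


414 / 2 = 207
207 / 3 = 69
69 / 3 = 23
23 / 23 = 1
414 = 2 × 3^2 × 23


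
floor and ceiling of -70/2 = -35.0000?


-70/2 = -35.0000
floor = -35
ceil = -35

floor = -35, ceil = -35


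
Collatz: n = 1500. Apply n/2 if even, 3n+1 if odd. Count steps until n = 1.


1500 → 750 → 375 → 1126 → 563 → 1690 → 845 → 2536 → 1268 → 634 → 317 → 952 → 476 → 238 → 119 → 358 → 179 → 538 → 269 → 808 → 404 → 202 → 101 → 304 → 152 → 76 → 38 → 19 → 58 → 29 → 88 → 44 → 22 → 11 → 34 → 17 → 52 → 26 → 13 → 40 → 20 → 10 → 5 → 16 → 8 → 4 → 2 → 1
Total steps = 47

47 steps


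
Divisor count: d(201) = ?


201 = 3^1 × 67^1
d(201) = (1+1) × (1+1) = 4

4 divisors


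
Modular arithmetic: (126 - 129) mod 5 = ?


126 - 129 = -3
-3 mod 5 = 2


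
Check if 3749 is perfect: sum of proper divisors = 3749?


Proper divisors of 3749: 1, 23, 163
Sum = 1 + 23 + 163 = 187

No, 3749 is not perfect (187 ≠ 3749)


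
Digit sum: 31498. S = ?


3 + 1 + 4 + 9 + 8 = 25


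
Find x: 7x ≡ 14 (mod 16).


GCD(7, 16) = 1, unique solution
a^(-1) mod 16 = 7
x = 7 * 14 mod 16 = 2

x ≡ 2 (mod 16)


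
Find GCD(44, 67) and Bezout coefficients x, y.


Tabular extended Euclidean (each row: r = 44*s + 67*t):
r=44, s=1, t=0
r=67, s=0, t=1
q=0: r=44, s=1, t=0   [44*(1) + 67*(0) = 44]
q=1: r=23, s=-1, t=1   [44*(-1) + 67*(1) = 23]
q=1: r=21, s=2, t=-1   [44*(2) + 67*(-1) = 21]
q=1: r=2, s=-3, t=2   [44*(-3) + 67*(2) = 2]
q=10: r=1, s=32, t=-21   [44*(32) + 67*(-21) = 1]
q=2: r=0, s=-67, t=44   [44*(-67) + 67*(44) = 0]
GCD = 1; from the row with r=1: x=32, y=-21
Check: 44*(32) + 67*(-21) = 1408 - 1407 = 1

GCD = 1, x = 32, y = -21


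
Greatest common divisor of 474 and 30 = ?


474 = 15 * 30 + 24
30 = 1 * 24 + 6
24 = 4 * 6 + 0
GCD = 6


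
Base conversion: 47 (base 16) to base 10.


47 (base 16) = 71 (decimal)
71 (decimal) = 71 (base 10)


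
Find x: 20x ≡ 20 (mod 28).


GCD(20, 28) = 4 divides 20
Divide: 5x ≡ 5 (mod 7)
x ≡ 1 (mod 7)


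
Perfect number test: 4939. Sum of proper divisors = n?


Proper divisors of 4939: 1, 11, 449
Sum = 1 + 11 + 449 = 461

No, 4939 is not perfect (461 ≠ 4939)


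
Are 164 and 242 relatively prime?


Euclidean algorithm:
242 = 1 * 164 + 78
164 = 2 * 78 + 8
78 = 9 * 8 + 6
8 = 1 * 6 + 2
6 = 3 * 2 + 0
GCD(164, 242) = 2

No, not coprime (GCD = 2)


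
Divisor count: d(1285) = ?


1285 = 5^1 × 257^1
d(1285) = (1+1) × (1+1) = 4

4 divisors


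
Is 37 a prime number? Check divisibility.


Check divisors up to sqrt(37) = 6.0828
No divisors found.
37 is prime.

Yes, 37 is prime


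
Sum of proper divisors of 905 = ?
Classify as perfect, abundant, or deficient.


Proper divisors: 1, 5, 181
Sum = 1 + 5 + 181 = 187
187 < 905 → deficient

s(905) = 187 (deficient)


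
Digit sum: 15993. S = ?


1 + 5 + 9 + 9 + 3 = 27


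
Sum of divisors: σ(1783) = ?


Divisors of 1783: 1, 1783
Sum = 1 + 1783 = 1784

σ(1783) = 1784


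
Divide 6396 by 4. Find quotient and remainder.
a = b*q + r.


6396 = 4 * 1599 + 0
Check: 6396 + 0 = 6396

q = 1599, r = 0


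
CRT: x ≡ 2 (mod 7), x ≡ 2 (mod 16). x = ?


M = 7*16 = 112
M1 = M/7 = 16, M2 = M/16 = 7
M1^(-1) mod 7 = 4, M2^(-1) mod 16 = 7
x = 2*16*4 + 2*7*7 = 226
226 mod 112 = 2
Check: 2 mod 7 = 2 ✓, 2 mod 16 = 2 ✓

x ≡ 2 (mod 112)


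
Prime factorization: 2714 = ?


2714 / 2 = 1357
1357 / 23 = 59
59 / 59 = 1
2714 = 2 × 23 × 59


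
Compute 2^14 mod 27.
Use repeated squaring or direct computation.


2^1 mod 27 = 2
2^2 mod 27 = 4
2^3 mod 27 = 8
2^4 mod 27 = 16
2^5 mod 27 = 5
2^6 mod 27 = 10
2^7 mod 27 = 20
2^8 mod 27 = 13
2^9 mod 27 = 26
2^10 mod 27 = 25
2^11 mod 27 = 23
2^12 mod 27 = 19
2^13 mod 27 = 11
2^14 mod 27 = 22


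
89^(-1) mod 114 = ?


Use the extended Euclidean algorithm on (114, 89); each row r = 114*s + 89*t:
r=114, s=1, t=0
r=89, s=0, t=1
q=1: r=25, s=1, t=-1   [114*(1) + 89*(-1) = 25]
q=3: r=14, s=-3, t=4   [114*(-3) + 89*(4) = 14]
q=1: r=11, s=4, t=-5   [114*(4) + 89*(-5) = 11]
q=1: r=3, s=-7, t=9   [114*(-7) + 89*(9) = 3]
q=3: r=2, s=25, t=-32   [114*(25) + 89*(-32) = 2]
q=1: r=1, s=-32, t=41   [114*(-32) + 89*(41) = 1]
q=2: r=0, s=89, t=-114   [114*(89) + 89*(-114) = 0]
GCD = 1 with t = 41, so 89*(41) ≡ 1 (mod 114)
Inverse = 41 mod 114 = 41
Check: 89 * 41 = 3649 ≡ 1 (mod 114)

89^(-1) ≡ 41 (mod 114)


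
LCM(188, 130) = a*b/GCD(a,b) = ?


GCD(188, 130) = 2
LCM = 188*130/2 = 24440/2 = 12220

LCM = 12220


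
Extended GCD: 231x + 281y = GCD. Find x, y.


Tabular extended Euclidean (each row: r = 231*s + 281*t):
r=231, s=1, t=0
r=281, s=0, t=1
q=0: r=231, s=1, t=0   [231*(1) + 281*(0) = 231]
q=1: r=50, s=-1, t=1   [231*(-1) + 281*(1) = 50]
q=4: r=31, s=5, t=-4   [231*(5) + 281*(-4) = 31]
q=1: r=19, s=-6, t=5   [231*(-6) + 281*(5) = 19]
q=1: r=12, s=11, t=-9   [231*(11) + 281*(-9) = 12]
q=1: r=7, s=-17, t=14   [231*(-17) + 281*(14) = 7]
q=1: r=5, s=28, t=-23   [231*(28) + 281*(-23) = 5]
q=1: r=2, s=-45, t=37   [231*(-45) + 281*(37) = 2]
q=2: r=1, s=118, t=-97   [231*(118) + 281*(-97) = 1]
q=2: r=0, s=-281, t=231   [231*(-281) + 281*(231) = 0]
GCD = 1; from the row with r=1: x=118, y=-97
Check: 231*(118) + 281*(-97) = 27258 - 27257 = 1

GCD = 1, x = 118, y = -97


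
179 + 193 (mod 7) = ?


179 + 193 = 372
372 mod 7 = 1


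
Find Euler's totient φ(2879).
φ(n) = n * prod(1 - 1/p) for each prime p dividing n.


2879 = 2879
Prime factors: 2879
φ(2879) = 2879 × (1-1/2879)
= 2879 × 2878/2879 = 2878

φ(2879) = 2878


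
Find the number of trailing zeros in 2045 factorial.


floor(2045/5) = 409
floor(2045/25) = 81
floor(2045/125) = 16
floor(2045/625) = 3
Total = 509

509 trailing zeros


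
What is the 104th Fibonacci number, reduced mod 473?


F(k) mod 473 for k=1..104:
1, 1, 2, 3, 5, 8, 13, 21, 34, 55, 89, 144, 233, 377, 137, 41, 178, 219, 397, 143, 67, 210, 277, 14, 291, 305, 123, 428, 78, 33, 111, 144, 255, 399, 181, 107, 288, 395, 210, 132, 342, 1, 343, 344, 214, 85, 299, 384, 210, 121, 331, 452, 310, 289, 126, 415, 68, 10, 78, 88, 166, 254, 420, 201, 148, 349, 24, 373, 397, 297, 221, 45, 266, 311, 104, 415, 46, 461, 34, 22, 56, 78, 134, 212, 346, 85, 431, 43, 1, 44, 45, 89, 134, 223, 357, 107, 464, 98, 89, 187, 276, 463, 266, 256
F(104) mod 473 = 256


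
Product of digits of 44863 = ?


4 × 4 × 8 × 6 × 3 = 2304


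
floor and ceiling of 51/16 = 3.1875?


51/16 = 3.1875
floor = 3
ceil = 4

floor = 3, ceil = 4


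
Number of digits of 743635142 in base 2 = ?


743635142 in base 2 = 101100010100101111100011000110
Number of digits = 30

30 digits (base 2)


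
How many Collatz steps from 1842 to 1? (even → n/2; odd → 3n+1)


1842 → 921 → 2764 → 1382 → 691 → 2074 → 1037 → 3112 → 1556 → 778 → 389 → 1168 → 584 → 292 → 146 → 73 → 220 → 110 → 55 → 166 → 83 → 250 → 125 → 376 → 188 → 94 → 47 → 142 → 71 → 214 → 107 → 322 → 161 → 484 → 242 → 121 → 364 → 182 → 91 → 274 → 137 → 412 → 206 → 103 → 310 → 155 → 466 → 233 → 700 → 350 → 175 → 526 → 263 → 790 → 395 → 1186 → 593 → 1780 → 890 → 445 → 1336 → 668 → 334 → 167 → 502 → 251 → 754 → 377 → 1132 → 566 → 283 → 850 → 425 → 1276 → 638 → 319 → 958 → 479 → 1438 → 719 → 2158 → 1079 → 3238 → 1619 → 4858 → 2429 → 7288 → 3644 → 1822 → 911 → 2734 → 1367 → 4102 → 2051 → 6154 → 3077 → 9232 → 4616 → 2308 → 1154 → 577 → 1732 → 866 → 433 → 1300 → 650 → 325 → 976 → 488 → 244 → 122 → 61 → 184 → 92 → 46 → 23 → 70 → 35 → 106 → 53 → 160 → 80 → 40 → 20 → 10 → 5 → 16 → 8 → 4 → 2 → 1
Total steps = 130

130 steps


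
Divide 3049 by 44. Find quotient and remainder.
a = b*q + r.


3049 = 44 * 69 + 13
Check: 3036 + 13 = 3049

q = 69, r = 13


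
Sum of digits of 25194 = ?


2 + 5 + 1 + 9 + 4 = 21


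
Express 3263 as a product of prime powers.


3263 / 13 = 251
251 / 251 = 1
3263 = 13 × 251


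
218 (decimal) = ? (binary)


218 (base 10) = 218 (decimal)
218 (decimal) = 11011010 (base 2)


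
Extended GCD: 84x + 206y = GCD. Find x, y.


Tabular extended Euclidean (each row: r = 84*s + 206*t):
r=84, s=1, t=0
r=206, s=0, t=1
q=0: r=84, s=1, t=0   [84*(1) + 206*(0) = 84]
q=2: r=38, s=-2, t=1   [84*(-2) + 206*(1) = 38]
q=2: r=8, s=5, t=-2   [84*(5) + 206*(-2) = 8]
q=4: r=6, s=-22, t=9   [84*(-22) + 206*(9) = 6]
q=1: r=2, s=27, t=-11   [84*(27) + 206*(-11) = 2]
q=3: r=0, s=-103, t=42   [84*(-103) + 206*(42) = 0]
GCD = 2; from the row with r=2: x=27, y=-11
Check: 84*(27) + 206*(-11) = 2268 - 2266 = 2

GCD = 2, x = 27, y = -11


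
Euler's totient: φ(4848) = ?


4848 = 2^4 × 3 × 101
Prime factors: 2, 3, 101
φ(4848) = 4848 × (1-1/2) × (1-1/3) × (1-1/101)
= 4848 × 1/2 × 2/3 × 100/101 = 1600

φ(4848) = 1600


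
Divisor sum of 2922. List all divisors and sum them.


Divisors of 2922: 1, 2, 3, 6, 487, 974, 1461, 2922
Sum = 1 + 2 + 3 + 6 + 487 + 974 + 1461 + 2922 = 5856

σ(2922) = 5856


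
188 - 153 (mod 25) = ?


188 - 153 = 35
35 mod 25 = 10


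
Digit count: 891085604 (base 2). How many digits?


891085604 in base 2 = 110101000111001110001100100100
Number of digits = 30

30 digits (base 2)


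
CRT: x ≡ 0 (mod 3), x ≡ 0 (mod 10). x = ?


M = 3*10 = 30
M1 = M/3 = 10, M2 = M/10 = 3
M1^(-1) mod 3 = 1, M2^(-1) mod 10 = 7
x = 0*10*1 + 0*3*7 = 0
0 mod 30 = 0
Check: 0 mod 3 = 0 ✓, 0 mod 10 = 0 ✓

x ≡ 0 (mod 30)


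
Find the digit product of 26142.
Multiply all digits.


2 × 6 × 1 × 4 × 2 = 96


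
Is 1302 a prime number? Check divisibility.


1302 / 2 = 651 (exact division)
1302 is NOT prime.

No, 1302 is not prime


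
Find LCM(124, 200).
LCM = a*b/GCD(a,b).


GCD(124, 200) = 4
LCM = 124*200/4 = 24800/4 = 6200

LCM = 6200


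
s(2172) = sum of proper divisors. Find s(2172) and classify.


Proper divisors: 1, 2, 3, 4, 6, 12, 181, 362, 543, 724, 1086
Sum = 1 + 2 + 3 + 4 + 6 + 12 + 181 + 362 + 543 + 724 + 1086 = 2924
2924 > 2172 → abundant

s(2172) = 2924 (abundant)


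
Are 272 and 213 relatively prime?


Euclidean algorithm:
272 = 1 * 213 + 59
213 = 3 * 59 + 36
59 = 1 * 36 + 23
36 = 1 * 23 + 13
23 = 1 * 13 + 10
13 = 1 * 10 + 3
10 = 3 * 3 + 1
3 = 3 * 1 + 0
GCD(272, 213) = 1

Yes, coprime (GCD = 1)


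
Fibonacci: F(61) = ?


Sequence: 1, 1, 2, 3, 5, 8, 13, 21, 34, 55, 89, 144, 233, 377, 610, 987, 1597, 2584, 4181, 6765, 10946, 17711, 28657, 46368, 75025, 121393, 196418, 317811, 514229, 832040, 1346269, 2178309, 3524578, 5702887, 9227465, 14930352, 24157817, 39088169, 63245986, 102334155, 165580141, 267914296, 433494437, 701408733, 1134903170, 1836311903, 2971215073, 4807526976, 7778742049, 12586269025, 20365011074, 32951280099, 53316291173, 86267571272, 139583862445, 225851433717, 365435296162, 591286729879, 956722026041, 1548008755920, 2504730781961
F(61) = 2504730781961


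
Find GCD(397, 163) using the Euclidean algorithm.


397 = 2 * 163 + 71
163 = 2 * 71 + 21
71 = 3 * 21 + 8
21 = 2 * 8 + 5
8 = 1 * 5 + 3
5 = 1 * 3 + 2
3 = 1 * 2 + 1
2 = 2 * 1 + 0
GCD = 1


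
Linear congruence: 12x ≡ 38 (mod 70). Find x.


GCD(12, 70) = 2 divides 38
Divide: 6x ≡ 19 (mod 35)
x ≡ 9 (mod 35)


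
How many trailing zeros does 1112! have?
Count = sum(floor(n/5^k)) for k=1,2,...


floor(1112/5) = 222
floor(1112/25) = 44
floor(1112/125) = 8
floor(1112/625) = 1
Total = 275

275 trailing zeros


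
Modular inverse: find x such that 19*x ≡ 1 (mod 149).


Use the extended Euclidean algorithm on (149, 19); each row r = 149*s + 19*t:
r=149, s=1, t=0
r=19, s=0, t=1
q=7: r=16, s=1, t=-7   [149*(1) + 19*(-7) = 16]
q=1: r=3, s=-1, t=8   [149*(-1) + 19*(8) = 3]
q=5: r=1, s=6, t=-47   [149*(6) + 19*(-47) = 1]
q=3: r=0, s=-19, t=149   [149*(-19) + 19*(149) = 0]
GCD = 1 with t = -47, so 19*(-47) ≡ 1 (mod 149)
Inverse = -47 mod 149 = 102
Check: 19 * 102 = 1938 ≡ 1 (mod 149)

19^(-1) ≡ 102 (mod 149)


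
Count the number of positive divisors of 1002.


1002 = 2^1 × 3^1 × 167^1
d(1002) = (1+1) × (1+1) × (1+1) = 8

8 divisors


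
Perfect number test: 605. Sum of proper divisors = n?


Proper divisors of 605: 1, 5, 11, 55, 121
Sum = 1 + 5 + 11 + 55 + 121 = 193

No, 605 is not perfect (193 ≠ 605)


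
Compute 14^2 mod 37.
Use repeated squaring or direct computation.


14^1 mod 37 = 14
14^2 mod 37 = 11


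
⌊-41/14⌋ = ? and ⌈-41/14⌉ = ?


-41/14 = -2.9286
floor = -3
ceil = -2

floor = -3, ceil = -2


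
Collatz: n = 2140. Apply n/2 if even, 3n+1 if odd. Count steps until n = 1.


2140 → 1070 → 535 → 1606 → 803 → 2410 → 1205 → 3616 → 1808 → 904 → 452 → 226 → 113 → 340 → 170 → 85 → 256 → 128 → 64 → 32 → 16 → 8 → 4 → 2 → 1
Total steps = 24

24 steps


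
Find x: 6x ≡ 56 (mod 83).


GCD(6, 83) = 1, unique solution
a^(-1) mod 83 = 14
x = 14 * 56 mod 83 = 37

x ≡ 37 (mod 83)


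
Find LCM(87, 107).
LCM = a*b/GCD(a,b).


GCD(87, 107) = 1
LCM = 87*107/1 = 9309/1 = 9309

LCM = 9309


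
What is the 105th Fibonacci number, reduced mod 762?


F(k) mod 762 for k=1..105:
1, 1, 2, 3, 5, 8, 13, 21, 34, 55, 89, 144, 233, 377, 610, 225, 73, 298, 371, 669, 278, 185, 463, 648, 349, 235, 584, 57, 641, 698, 577, 513, 328, 79, 407, 486, 131, 617, 748, 603, 589, 430, 257, 687, 182, 107, 289, 396, 685, 319, 242, 561, 41, 602, 643, 483, 364, 85, 449, 534, 221, 755, 214, 207, 421, 628, 287, 153, 440, 593, 271, 102, 373, 475, 86, 561, 647, 446, 331, 15, 346, 361, 707, 306, 251, 557, 46, 603, 649, 490, 377, 105, 482, 587, 307, 132, 439, 571, 248, 57, 305, 362, 667, 267, 172
F(105) mod 762 = 172


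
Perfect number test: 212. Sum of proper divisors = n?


Proper divisors of 212: 1, 2, 4, 53, 106
Sum = 1 + 2 + 4 + 53 + 106 = 166

No, 212 is not perfect (166 ≠ 212)


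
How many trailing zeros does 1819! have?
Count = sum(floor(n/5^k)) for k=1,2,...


floor(1819/5) = 363
floor(1819/25) = 72
floor(1819/125) = 14
floor(1819/625) = 2
Total = 451

451 trailing zeros


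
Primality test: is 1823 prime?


Check divisors up to sqrt(1823) = 42.6966
No divisors found.
1823 is prime.

Yes, 1823 is prime


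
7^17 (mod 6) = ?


7^1 mod 6 = 1
7^2 mod 6 = 1
7^3 mod 6 = 1
7^4 mod 6 = 1
7^5 mod 6 = 1
7^6 mod 6 = 1
7^7 mod 6 = 1
7^8 mod 6 = 1
7^9 mod 6 = 1
7^10 mod 6 = 1
7^11 mod 6 = 1
7^12 mod 6 = 1
7^13 mod 6 = 1
7^14 mod 6 = 1
7^15 mod 6 = 1
7^16 mod 6 = 1
7^17 mod 6 = 1


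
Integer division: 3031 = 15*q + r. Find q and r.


3031 = 15 * 202 + 1
Check: 3030 + 1 = 3031

q = 202, r = 1


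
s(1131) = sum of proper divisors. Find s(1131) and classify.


Proper divisors: 1, 3, 13, 29, 39, 87, 377
Sum = 1 + 3 + 13 + 29 + 39 + 87 + 377 = 549
549 < 1131 → deficient

s(1131) = 549 (deficient)


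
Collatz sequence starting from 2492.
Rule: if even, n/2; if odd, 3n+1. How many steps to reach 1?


2492 → 1246 → 623 → 1870 → 935 → 2806 → 1403 → 4210 → 2105 → 6316 → 3158 → 1579 → 4738 → 2369 → 7108 → 3554 → 1777 → 5332 → 2666 → 1333 → 4000 → 2000 → 1000 → 500 → 250 → 125 → 376 → 188 → 94 → 47 → 142 → 71 → 214 → 107 → 322 → 161 → 484 → 242 → 121 → 364 → 182 → 91 → 274 → 137 → 412 → 206 → 103 → 310 → 155 → 466 → 233 → 700 → 350 → 175 → 526 → 263 → 790 → 395 → 1186 → 593 → 1780 → 890 → 445 → 1336 → 668 → 334 → 167 → 502 → 251 → 754 → 377 → 1132 → 566 → 283 → 850 → 425 → 1276 → 638 → 319 → 958 → 479 → 1438 → 719 → 2158 → 1079 → 3238 → 1619 → 4858 → 2429 → 7288 → 3644 → 1822 → 911 → 2734 → 1367 → 4102 → 2051 → 6154 → 3077 → 9232 → 4616 → 2308 → 1154 → 577 → 1732 → 866 → 433 → 1300 → 650 → 325 → 976 → 488 → 244 → 122 → 61 → 184 → 92 → 46 → 23 → 70 → 35 → 106 → 53 → 160 → 80 → 40 → 20 → 10 → 5 → 16 → 8 → 4 → 2 → 1
Total steps = 133

133 steps


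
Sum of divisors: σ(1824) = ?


Divisors of 1824: 1, 2, 3, 4, 6, 8, 12, 16, 19, 24, 32, 38, 48, 57, 76, 96, 114, 152, 228, 304, 456, 608, 912, 1824
Sum = 1 + 2 + 3 + 4 + 6 + 8 + 12 + 16 + 19 + 24 + 32 + 38 + 48 + 57 + 76 + 96 + 114 + 152 + 228 + 304 + 456 + 608 + 912 + 1824 = 5040

σ(1824) = 5040


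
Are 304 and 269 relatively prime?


Euclidean algorithm:
304 = 1 * 269 + 35
269 = 7 * 35 + 24
35 = 1 * 24 + 11
24 = 2 * 11 + 2
11 = 5 * 2 + 1
2 = 2 * 1 + 0
GCD(304, 269) = 1

Yes, coprime (GCD = 1)


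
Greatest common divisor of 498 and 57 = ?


498 = 8 * 57 + 42
57 = 1 * 42 + 15
42 = 2 * 15 + 12
15 = 1 * 12 + 3
12 = 4 * 3 + 0
GCD = 3


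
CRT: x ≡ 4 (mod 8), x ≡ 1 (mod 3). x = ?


M = 8*3 = 24
M1 = M/8 = 3, M2 = M/3 = 8
M1^(-1) mod 8 = 3, M2^(-1) mod 3 = 2
x = 4*3*3 + 1*8*2 = 52
52 mod 24 = 4
Check: 4 mod 8 = 4 ✓, 4 mod 3 = 1 ✓

x ≡ 4 (mod 24)


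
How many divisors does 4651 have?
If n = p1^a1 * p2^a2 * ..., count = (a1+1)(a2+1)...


4651 = 4651^1
d(4651) = (1+1) = 2

2 divisors


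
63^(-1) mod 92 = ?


Use the extended Euclidean algorithm on (92, 63); each row r = 92*s + 63*t:
r=92, s=1, t=0
r=63, s=0, t=1
q=1: r=29, s=1, t=-1   [92*(1) + 63*(-1) = 29]
q=2: r=5, s=-2, t=3   [92*(-2) + 63*(3) = 5]
q=5: r=4, s=11, t=-16   [92*(11) + 63*(-16) = 4]
q=1: r=1, s=-13, t=19   [92*(-13) + 63*(19) = 1]
q=4: r=0, s=63, t=-92   [92*(63) + 63*(-92) = 0]
GCD = 1 with t = 19, so 63*(19) ≡ 1 (mod 92)
Inverse = 19 mod 92 = 19
Check: 63 * 19 = 1197 ≡ 1 (mod 92)

63^(-1) ≡ 19 (mod 92)


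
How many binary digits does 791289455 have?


791289455 in base 2 = 101111001010100001111001101111
Number of digits = 30

30 digits (base 2)


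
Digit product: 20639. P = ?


2 × 0 × 6 × 3 × 9 = 0


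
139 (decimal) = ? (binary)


139 (base 10) = 139 (decimal)
139 (decimal) = 10001011 (base 2)


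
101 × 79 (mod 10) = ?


101 × 79 = 7979
7979 mod 10 = 9


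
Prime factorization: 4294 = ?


4294 / 2 = 2147
2147 / 19 = 113
113 / 113 = 1
4294 = 2 × 19 × 113


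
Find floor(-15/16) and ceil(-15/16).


-15/16 = -0.9375
floor = -1
ceil = 0

floor = -1, ceil = 0


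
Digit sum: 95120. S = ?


9 + 5 + 1 + 2 + 0 = 17


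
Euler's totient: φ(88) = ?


88 = 2^3 × 11
Prime factors: 2, 11
φ(88) = 88 × (1-1/2) × (1-1/11)
= 88 × 1/2 × 10/11 = 40

φ(88) = 40


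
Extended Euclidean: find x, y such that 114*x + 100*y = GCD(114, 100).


Tabular extended Euclidean (each row: r = 114*s + 100*t):
r=114, s=1, t=0
r=100, s=0, t=1
q=1: r=14, s=1, t=-1   [114*(1) + 100*(-1) = 14]
q=7: r=2, s=-7, t=8   [114*(-7) + 100*(8) = 2]
q=7: r=0, s=50, t=-57   [114*(50) + 100*(-57) = 0]
GCD = 2; from the row with r=2: x=-7, y=8
Check: 114*(-7) + 100*(8) = -798 + 800 = 2

GCD = 2, x = -7, y = 8


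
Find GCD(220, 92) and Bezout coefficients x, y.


Tabular extended Euclidean (each row: r = 220*s + 92*t):
r=220, s=1, t=0
r=92, s=0, t=1
q=2: r=36, s=1, t=-2   [220*(1) + 92*(-2) = 36]
q=2: r=20, s=-2, t=5   [220*(-2) + 92*(5) = 20]
q=1: r=16, s=3, t=-7   [220*(3) + 92*(-7) = 16]
q=1: r=4, s=-5, t=12   [220*(-5) + 92*(12) = 4]
q=4: r=0, s=23, t=-55   [220*(23) + 92*(-55) = 0]
GCD = 4; from the row with r=4: x=-5, y=12
Check: 220*(-5) + 92*(12) = -1100 + 1104 = 4

GCD = 4, x = -5, y = 12


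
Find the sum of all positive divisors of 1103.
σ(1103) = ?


Divisors of 1103: 1, 1103
Sum = 1 + 1103 = 1104

σ(1103) = 1104


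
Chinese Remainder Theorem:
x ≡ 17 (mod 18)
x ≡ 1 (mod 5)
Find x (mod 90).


M = 18*5 = 90
M1 = M/18 = 5, M2 = M/5 = 18
M1^(-1) mod 18 = 11, M2^(-1) mod 5 = 2
x = 17*5*11 + 1*18*2 = 971
971 mod 90 = 71
Check: 71 mod 18 = 17 ✓, 71 mod 5 = 1 ✓

x ≡ 71 (mod 90)


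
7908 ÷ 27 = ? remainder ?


7908 = 27 * 292 + 24
Check: 7884 + 24 = 7908

q = 292, r = 24


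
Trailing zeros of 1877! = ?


floor(1877/5) = 375
floor(1877/25) = 75
floor(1877/125) = 15
floor(1877/625) = 3
Total = 468

468 trailing zeros


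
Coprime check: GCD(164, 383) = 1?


Euclidean algorithm:
383 = 2 * 164 + 55
164 = 2 * 55 + 54
55 = 1 * 54 + 1
54 = 54 * 1 + 0
GCD(164, 383) = 1

Yes, coprime (GCD = 1)


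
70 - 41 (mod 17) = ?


70 - 41 = 29
29 mod 17 = 12


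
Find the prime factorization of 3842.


3842 / 2 = 1921
1921 / 17 = 113
113 / 113 = 1
3842 = 2 × 17 × 113


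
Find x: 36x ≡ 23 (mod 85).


GCD(36, 85) = 1, unique solution
a^(-1) mod 85 = 26
x = 26 * 23 mod 85 = 3

x ≡ 3 (mod 85)


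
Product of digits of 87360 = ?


8 × 7 × 3 × 6 × 0 = 0


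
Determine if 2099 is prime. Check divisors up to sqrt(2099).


Check divisors up to sqrt(2099) = 45.8148
No divisors found.
2099 is prime.

Yes, 2099 is prime


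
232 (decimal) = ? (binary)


232 (base 10) = 232 (decimal)
232 (decimal) = 11101000 (base 2)


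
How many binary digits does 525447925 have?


525447925 in base 2 = 11111010100011011001011110101
Number of digits = 29

29 digits (base 2)


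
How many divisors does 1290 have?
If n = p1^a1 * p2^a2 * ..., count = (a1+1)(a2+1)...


1290 = 2^1 × 3^1 × 5^1 × 43^1
d(1290) = (1+1) × (1+1) × (1+1) × (1+1) = 16

16 divisors


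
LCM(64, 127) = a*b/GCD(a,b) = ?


GCD(64, 127) = 1
LCM = 64*127/1 = 8128/1 = 8128

LCM = 8128


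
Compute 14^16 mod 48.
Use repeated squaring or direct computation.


14^1 mod 48 = 14
14^2 mod 48 = 4
14^3 mod 48 = 8
14^4 mod 48 = 16
14^5 mod 48 = 32
14^6 mod 48 = 16
14^7 mod 48 = 32
14^8 mod 48 = 16
14^9 mod 48 = 32
14^10 mod 48 = 16
14^11 mod 48 = 32
14^12 mod 48 = 16
14^13 mod 48 = 32
14^14 mod 48 = 16
14^15 mod 48 = 32
14^16 mod 48 = 16


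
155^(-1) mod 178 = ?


Use the extended Euclidean algorithm on (178, 155); each row r = 178*s + 155*t:
r=178, s=1, t=0
r=155, s=0, t=1
q=1: r=23, s=1, t=-1   [178*(1) + 155*(-1) = 23]
q=6: r=17, s=-6, t=7   [178*(-6) + 155*(7) = 17]
q=1: r=6, s=7, t=-8   [178*(7) + 155*(-8) = 6]
q=2: r=5, s=-20, t=23   [178*(-20) + 155*(23) = 5]
q=1: r=1, s=27, t=-31   [178*(27) + 155*(-31) = 1]
q=5: r=0, s=-155, t=178   [178*(-155) + 155*(178) = 0]
GCD = 1 with t = -31, so 155*(-31) ≡ 1 (mod 178)
Inverse = -31 mod 178 = 147
Check: 155 * 147 = 22785 ≡ 1 (mod 178)

155^(-1) ≡ 147 (mod 178)


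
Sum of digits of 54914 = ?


5 + 4 + 9 + 1 + 4 = 23


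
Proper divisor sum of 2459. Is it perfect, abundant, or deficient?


Proper divisors: 1
Sum = 1 = 1
1 < 2459 → deficient

s(2459) = 1 (deficient)


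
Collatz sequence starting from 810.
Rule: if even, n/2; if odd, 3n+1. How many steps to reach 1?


810 → 405 → 1216 → 608 → 304 → 152 → 76 → 38 → 19 → 58 → 29 → 88 → 44 → 22 → 11 → 34 → 17 → 52 → 26 → 13 → 40 → 20 → 10 → 5 → 16 → 8 → 4 → 2 → 1
Total steps = 28

28 steps


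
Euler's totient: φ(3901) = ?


3901 = 47 × 83
Prime factors: 47, 83
φ(3901) = 3901 × (1-1/47) × (1-1/83)
= 3901 × 46/47 × 82/83 = 3772

φ(3901) = 3772


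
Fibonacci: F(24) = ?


Sequence: 1, 1, 2, 3, 5, 8, 13, 21, 34, 55, 89, 144, 233, 377, 610, 987, 1597, 2584, 4181, 6765, 10946, 17711, 28657, 46368
F(24) = 46368


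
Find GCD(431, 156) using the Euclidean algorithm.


431 = 2 * 156 + 119
156 = 1 * 119 + 37
119 = 3 * 37 + 8
37 = 4 * 8 + 5
8 = 1 * 5 + 3
5 = 1 * 3 + 2
3 = 1 * 2 + 1
2 = 2 * 1 + 0
GCD = 1


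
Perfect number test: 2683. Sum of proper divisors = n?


Proper divisors of 2683: 1
Sum = 1 = 1

No, 2683 is not perfect (1 ≠ 2683)


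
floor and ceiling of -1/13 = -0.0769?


-1/13 = -0.0769
floor = -1
ceil = 0

floor = -1, ceil = 0
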